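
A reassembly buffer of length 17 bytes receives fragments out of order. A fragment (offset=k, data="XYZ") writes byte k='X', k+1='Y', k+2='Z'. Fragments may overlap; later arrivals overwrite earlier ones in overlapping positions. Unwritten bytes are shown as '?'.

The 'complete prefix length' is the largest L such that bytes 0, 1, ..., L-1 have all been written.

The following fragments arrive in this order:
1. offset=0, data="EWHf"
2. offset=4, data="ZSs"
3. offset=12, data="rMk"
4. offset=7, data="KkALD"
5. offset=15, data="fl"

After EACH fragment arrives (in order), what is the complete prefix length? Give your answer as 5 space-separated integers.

Fragment 1: offset=0 data="EWHf" -> buffer=EWHf????????????? -> prefix_len=4
Fragment 2: offset=4 data="ZSs" -> buffer=EWHfZSs?????????? -> prefix_len=7
Fragment 3: offset=12 data="rMk" -> buffer=EWHfZSs?????rMk?? -> prefix_len=7
Fragment 4: offset=7 data="KkALD" -> buffer=EWHfZSsKkALDrMk?? -> prefix_len=15
Fragment 5: offset=15 data="fl" -> buffer=EWHfZSsKkALDrMkfl -> prefix_len=17

Answer: 4 7 7 15 17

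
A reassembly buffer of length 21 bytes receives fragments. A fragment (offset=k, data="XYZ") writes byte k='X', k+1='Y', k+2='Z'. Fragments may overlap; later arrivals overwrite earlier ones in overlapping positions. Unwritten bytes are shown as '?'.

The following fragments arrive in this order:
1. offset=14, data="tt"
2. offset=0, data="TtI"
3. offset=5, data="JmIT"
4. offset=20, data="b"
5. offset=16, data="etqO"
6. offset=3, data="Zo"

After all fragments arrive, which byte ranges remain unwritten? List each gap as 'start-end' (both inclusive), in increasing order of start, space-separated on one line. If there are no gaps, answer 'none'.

Answer: 9-13

Derivation:
Fragment 1: offset=14 len=2
Fragment 2: offset=0 len=3
Fragment 3: offset=5 len=4
Fragment 4: offset=20 len=1
Fragment 5: offset=16 len=4
Fragment 6: offset=3 len=2
Gaps: 9-13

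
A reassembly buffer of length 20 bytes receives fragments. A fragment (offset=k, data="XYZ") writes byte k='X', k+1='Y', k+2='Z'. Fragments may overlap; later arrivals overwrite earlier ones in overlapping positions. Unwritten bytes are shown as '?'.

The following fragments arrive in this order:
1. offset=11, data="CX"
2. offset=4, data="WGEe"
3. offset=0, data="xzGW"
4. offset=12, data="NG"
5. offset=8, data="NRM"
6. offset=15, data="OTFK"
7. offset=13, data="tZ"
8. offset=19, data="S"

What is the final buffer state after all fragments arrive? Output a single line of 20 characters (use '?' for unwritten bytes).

Answer: xzGWWGEeNRMCNtZOTFKS

Derivation:
Fragment 1: offset=11 data="CX" -> buffer=???????????CX???????
Fragment 2: offset=4 data="WGEe" -> buffer=????WGEe???CX???????
Fragment 3: offset=0 data="xzGW" -> buffer=xzGWWGEe???CX???????
Fragment 4: offset=12 data="NG" -> buffer=xzGWWGEe???CNG??????
Fragment 5: offset=8 data="NRM" -> buffer=xzGWWGEeNRMCNG??????
Fragment 6: offset=15 data="OTFK" -> buffer=xzGWWGEeNRMCNG?OTFK?
Fragment 7: offset=13 data="tZ" -> buffer=xzGWWGEeNRMCNtZOTFK?
Fragment 8: offset=19 data="S" -> buffer=xzGWWGEeNRMCNtZOTFKS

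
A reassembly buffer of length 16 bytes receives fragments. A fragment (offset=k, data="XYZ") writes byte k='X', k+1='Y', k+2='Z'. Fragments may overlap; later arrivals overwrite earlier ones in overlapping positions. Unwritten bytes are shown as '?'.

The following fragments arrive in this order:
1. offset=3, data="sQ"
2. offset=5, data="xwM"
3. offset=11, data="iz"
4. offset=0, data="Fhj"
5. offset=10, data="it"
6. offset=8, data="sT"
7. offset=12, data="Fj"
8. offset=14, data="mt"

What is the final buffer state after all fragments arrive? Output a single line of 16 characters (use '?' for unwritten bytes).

Answer: FhjsQxwMsTitFjmt

Derivation:
Fragment 1: offset=3 data="sQ" -> buffer=???sQ???????????
Fragment 2: offset=5 data="xwM" -> buffer=???sQxwM????????
Fragment 3: offset=11 data="iz" -> buffer=???sQxwM???iz???
Fragment 4: offset=0 data="Fhj" -> buffer=FhjsQxwM???iz???
Fragment 5: offset=10 data="it" -> buffer=FhjsQxwM??itz???
Fragment 6: offset=8 data="sT" -> buffer=FhjsQxwMsTitz???
Fragment 7: offset=12 data="Fj" -> buffer=FhjsQxwMsTitFj??
Fragment 8: offset=14 data="mt" -> buffer=FhjsQxwMsTitFjmt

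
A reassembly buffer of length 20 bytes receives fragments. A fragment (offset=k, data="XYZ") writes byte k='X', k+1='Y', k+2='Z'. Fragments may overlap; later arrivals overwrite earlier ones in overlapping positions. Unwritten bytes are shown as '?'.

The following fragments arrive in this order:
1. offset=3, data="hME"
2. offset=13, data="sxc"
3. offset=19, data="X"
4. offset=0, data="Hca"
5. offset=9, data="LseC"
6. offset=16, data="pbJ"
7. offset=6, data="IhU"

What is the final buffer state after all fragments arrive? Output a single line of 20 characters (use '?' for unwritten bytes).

Fragment 1: offset=3 data="hME" -> buffer=???hME??????????????
Fragment 2: offset=13 data="sxc" -> buffer=???hME???????sxc????
Fragment 3: offset=19 data="X" -> buffer=???hME???????sxc???X
Fragment 4: offset=0 data="Hca" -> buffer=HcahME???????sxc???X
Fragment 5: offset=9 data="LseC" -> buffer=HcahME???LseCsxc???X
Fragment 6: offset=16 data="pbJ" -> buffer=HcahME???LseCsxcpbJX
Fragment 7: offset=6 data="IhU" -> buffer=HcahMEIhULseCsxcpbJX

Answer: HcahMEIhULseCsxcpbJX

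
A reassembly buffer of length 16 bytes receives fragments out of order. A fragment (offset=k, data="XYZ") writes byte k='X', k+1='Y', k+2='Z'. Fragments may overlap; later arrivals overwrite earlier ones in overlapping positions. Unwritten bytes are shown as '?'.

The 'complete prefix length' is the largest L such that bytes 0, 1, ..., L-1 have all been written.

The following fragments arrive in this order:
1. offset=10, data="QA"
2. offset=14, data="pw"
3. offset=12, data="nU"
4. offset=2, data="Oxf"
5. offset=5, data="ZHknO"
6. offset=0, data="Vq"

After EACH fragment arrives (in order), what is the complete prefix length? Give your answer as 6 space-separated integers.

Fragment 1: offset=10 data="QA" -> buffer=??????????QA???? -> prefix_len=0
Fragment 2: offset=14 data="pw" -> buffer=??????????QA??pw -> prefix_len=0
Fragment 3: offset=12 data="nU" -> buffer=??????????QAnUpw -> prefix_len=0
Fragment 4: offset=2 data="Oxf" -> buffer=??Oxf?????QAnUpw -> prefix_len=0
Fragment 5: offset=5 data="ZHknO" -> buffer=??OxfZHknOQAnUpw -> prefix_len=0
Fragment 6: offset=0 data="Vq" -> buffer=VqOxfZHknOQAnUpw -> prefix_len=16

Answer: 0 0 0 0 0 16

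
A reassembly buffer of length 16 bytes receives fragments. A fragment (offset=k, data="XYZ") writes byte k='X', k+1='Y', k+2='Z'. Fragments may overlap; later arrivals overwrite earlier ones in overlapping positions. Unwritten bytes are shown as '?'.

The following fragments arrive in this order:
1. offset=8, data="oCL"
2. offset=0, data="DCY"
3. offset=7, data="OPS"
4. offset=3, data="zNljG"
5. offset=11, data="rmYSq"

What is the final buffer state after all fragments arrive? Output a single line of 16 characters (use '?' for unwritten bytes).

Fragment 1: offset=8 data="oCL" -> buffer=????????oCL?????
Fragment 2: offset=0 data="DCY" -> buffer=DCY?????oCL?????
Fragment 3: offset=7 data="OPS" -> buffer=DCY????OPSL?????
Fragment 4: offset=3 data="zNljG" -> buffer=DCYzNljGPSL?????
Fragment 5: offset=11 data="rmYSq" -> buffer=DCYzNljGPSLrmYSq

Answer: DCYzNljGPSLrmYSq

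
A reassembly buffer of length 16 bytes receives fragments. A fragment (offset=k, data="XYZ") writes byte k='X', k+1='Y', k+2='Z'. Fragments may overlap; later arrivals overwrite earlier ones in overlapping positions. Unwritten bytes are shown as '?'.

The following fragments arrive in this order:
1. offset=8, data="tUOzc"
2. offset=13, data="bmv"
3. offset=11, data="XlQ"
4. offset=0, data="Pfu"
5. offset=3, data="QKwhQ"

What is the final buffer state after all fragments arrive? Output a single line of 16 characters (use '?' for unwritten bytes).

Answer: PfuQKwhQtUOXlQmv

Derivation:
Fragment 1: offset=8 data="tUOzc" -> buffer=????????tUOzc???
Fragment 2: offset=13 data="bmv" -> buffer=????????tUOzcbmv
Fragment 3: offset=11 data="XlQ" -> buffer=????????tUOXlQmv
Fragment 4: offset=0 data="Pfu" -> buffer=Pfu?????tUOXlQmv
Fragment 5: offset=3 data="QKwhQ" -> buffer=PfuQKwhQtUOXlQmv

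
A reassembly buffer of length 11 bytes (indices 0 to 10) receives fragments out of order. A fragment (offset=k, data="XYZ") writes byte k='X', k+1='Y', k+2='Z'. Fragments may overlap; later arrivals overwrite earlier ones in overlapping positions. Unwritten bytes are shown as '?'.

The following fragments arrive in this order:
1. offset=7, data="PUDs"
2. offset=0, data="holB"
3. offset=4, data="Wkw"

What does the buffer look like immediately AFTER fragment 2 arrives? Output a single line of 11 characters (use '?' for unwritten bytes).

Fragment 1: offset=7 data="PUDs" -> buffer=???????PUDs
Fragment 2: offset=0 data="holB" -> buffer=holB???PUDs

Answer: holB???PUDs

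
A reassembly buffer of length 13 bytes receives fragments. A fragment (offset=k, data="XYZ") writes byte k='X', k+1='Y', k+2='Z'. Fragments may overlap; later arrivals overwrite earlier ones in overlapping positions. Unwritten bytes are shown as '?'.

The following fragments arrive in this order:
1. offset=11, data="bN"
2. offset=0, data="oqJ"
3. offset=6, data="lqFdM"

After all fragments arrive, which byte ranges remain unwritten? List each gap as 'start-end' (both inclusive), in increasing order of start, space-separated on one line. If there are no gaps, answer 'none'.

Answer: 3-5

Derivation:
Fragment 1: offset=11 len=2
Fragment 2: offset=0 len=3
Fragment 3: offset=6 len=5
Gaps: 3-5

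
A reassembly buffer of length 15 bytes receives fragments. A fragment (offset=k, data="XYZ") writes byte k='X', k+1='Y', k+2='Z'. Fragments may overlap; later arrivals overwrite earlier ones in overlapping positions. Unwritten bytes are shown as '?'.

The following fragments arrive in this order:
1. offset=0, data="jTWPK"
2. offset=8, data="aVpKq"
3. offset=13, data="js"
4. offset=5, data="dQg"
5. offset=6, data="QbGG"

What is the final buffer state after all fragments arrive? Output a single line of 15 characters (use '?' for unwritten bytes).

Answer: jTWPKdQbGGpKqjs

Derivation:
Fragment 1: offset=0 data="jTWPK" -> buffer=jTWPK??????????
Fragment 2: offset=8 data="aVpKq" -> buffer=jTWPK???aVpKq??
Fragment 3: offset=13 data="js" -> buffer=jTWPK???aVpKqjs
Fragment 4: offset=5 data="dQg" -> buffer=jTWPKdQgaVpKqjs
Fragment 5: offset=6 data="QbGG" -> buffer=jTWPKdQbGGpKqjs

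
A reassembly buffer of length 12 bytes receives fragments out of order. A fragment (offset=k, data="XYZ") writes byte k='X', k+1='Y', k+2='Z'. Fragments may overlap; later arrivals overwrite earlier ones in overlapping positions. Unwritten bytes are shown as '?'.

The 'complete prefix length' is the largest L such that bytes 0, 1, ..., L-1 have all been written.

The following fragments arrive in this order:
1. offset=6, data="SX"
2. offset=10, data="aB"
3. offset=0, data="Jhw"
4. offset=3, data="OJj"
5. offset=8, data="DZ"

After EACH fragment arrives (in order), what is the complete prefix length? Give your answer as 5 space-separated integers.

Fragment 1: offset=6 data="SX" -> buffer=??????SX???? -> prefix_len=0
Fragment 2: offset=10 data="aB" -> buffer=??????SX??aB -> prefix_len=0
Fragment 3: offset=0 data="Jhw" -> buffer=Jhw???SX??aB -> prefix_len=3
Fragment 4: offset=3 data="OJj" -> buffer=JhwOJjSX??aB -> prefix_len=8
Fragment 5: offset=8 data="DZ" -> buffer=JhwOJjSXDZaB -> prefix_len=12

Answer: 0 0 3 8 12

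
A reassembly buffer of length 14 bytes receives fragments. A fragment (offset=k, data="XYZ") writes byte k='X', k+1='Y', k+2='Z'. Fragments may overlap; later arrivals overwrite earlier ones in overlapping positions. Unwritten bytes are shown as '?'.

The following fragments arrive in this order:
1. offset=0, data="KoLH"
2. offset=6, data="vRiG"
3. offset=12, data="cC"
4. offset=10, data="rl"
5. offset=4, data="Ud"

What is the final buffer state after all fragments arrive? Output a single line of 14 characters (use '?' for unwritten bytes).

Answer: KoLHUdvRiGrlcC

Derivation:
Fragment 1: offset=0 data="KoLH" -> buffer=KoLH??????????
Fragment 2: offset=6 data="vRiG" -> buffer=KoLH??vRiG????
Fragment 3: offset=12 data="cC" -> buffer=KoLH??vRiG??cC
Fragment 4: offset=10 data="rl" -> buffer=KoLH??vRiGrlcC
Fragment 5: offset=4 data="Ud" -> buffer=KoLHUdvRiGrlcC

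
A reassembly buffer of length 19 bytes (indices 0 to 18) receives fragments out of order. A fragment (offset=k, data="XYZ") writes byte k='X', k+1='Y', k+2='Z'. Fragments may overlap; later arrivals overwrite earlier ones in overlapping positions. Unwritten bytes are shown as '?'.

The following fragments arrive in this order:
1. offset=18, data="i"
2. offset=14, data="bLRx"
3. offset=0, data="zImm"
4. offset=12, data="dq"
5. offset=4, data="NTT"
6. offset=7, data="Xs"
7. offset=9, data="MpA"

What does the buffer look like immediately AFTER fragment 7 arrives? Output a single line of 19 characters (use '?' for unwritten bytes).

Fragment 1: offset=18 data="i" -> buffer=??????????????????i
Fragment 2: offset=14 data="bLRx" -> buffer=??????????????bLRxi
Fragment 3: offset=0 data="zImm" -> buffer=zImm??????????bLRxi
Fragment 4: offset=12 data="dq" -> buffer=zImm????????dqbLRxi
Fragment 5: offset=4 data="NTT" -> buffer=zImmNTT?????dqbLRxi
Fragment 6: offset=7 data="Xs" -> buffer=zImmNTTXs???dqbLRxi
Fragment 7: offset=9 data="MpA" -> buffer=zImmNTTXsMpAdqbLRxi

Answer: zImmNTTXsMpAdqbLRxi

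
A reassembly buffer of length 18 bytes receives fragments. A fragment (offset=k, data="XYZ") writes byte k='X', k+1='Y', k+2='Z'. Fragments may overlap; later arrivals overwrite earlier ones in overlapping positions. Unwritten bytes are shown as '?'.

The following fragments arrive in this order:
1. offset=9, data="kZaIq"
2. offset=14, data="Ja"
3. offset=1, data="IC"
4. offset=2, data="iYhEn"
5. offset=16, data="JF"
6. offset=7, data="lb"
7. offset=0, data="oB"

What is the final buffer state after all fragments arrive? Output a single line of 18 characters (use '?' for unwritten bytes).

Answer: oBiYhEnlbkZaIqJaJF

Derivation:
Fragment 1: offset=9 data="kZaIq" -> buffer=?????????kZaIq????
Fragment 2: offset=14 data="Ja" -> buffer=?????????kZaIqJa??
Fragment 3: offset=1 data="IC" -> buffer=?IC??????kZaIqJa??
Fragment 4: offset=2 data="iYhEn" -> buffer=?IiYhEn??kZaIqJa??
Fragment 5: offset=16 data="JF" -> buffer=?IiYhEn??kZaIqJaJF
Fragment 6: offset=7 data="lb" -> buffer=?IiYhEnlbkZaIqJaJF
Fragment 7: offset=0 data="oB" -> buffer=oBiYhEnlbkZaIqJaJF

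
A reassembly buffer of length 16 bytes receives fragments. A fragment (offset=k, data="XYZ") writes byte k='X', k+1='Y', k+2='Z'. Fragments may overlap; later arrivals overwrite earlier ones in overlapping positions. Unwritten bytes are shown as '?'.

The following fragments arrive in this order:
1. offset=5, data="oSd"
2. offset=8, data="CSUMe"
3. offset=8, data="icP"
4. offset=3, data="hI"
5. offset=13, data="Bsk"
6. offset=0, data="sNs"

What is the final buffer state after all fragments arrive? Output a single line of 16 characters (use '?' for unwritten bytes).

Fragment 1: offset=5 data="oSd" -> buffer=?????oSd????????
Fragment 2: offset=8 data="CSUMe" -> buffer=?????oSdCSUMe???
Fragment 3: offset=8 data="icP" -> buffer=?????oSdicPMe???
Fragment 4: offset=3 data="hI" -> buffer=???hIoSdicPMe???
Fragment 5: offset=13 data="Bsk" -> buffer=???hIoSdicPMeBsk
Fragment 6: offset=0 data="sNs" -> buffer=sNshIoSdicPMeBsk

Answer: sNshIoSdicPMeBsk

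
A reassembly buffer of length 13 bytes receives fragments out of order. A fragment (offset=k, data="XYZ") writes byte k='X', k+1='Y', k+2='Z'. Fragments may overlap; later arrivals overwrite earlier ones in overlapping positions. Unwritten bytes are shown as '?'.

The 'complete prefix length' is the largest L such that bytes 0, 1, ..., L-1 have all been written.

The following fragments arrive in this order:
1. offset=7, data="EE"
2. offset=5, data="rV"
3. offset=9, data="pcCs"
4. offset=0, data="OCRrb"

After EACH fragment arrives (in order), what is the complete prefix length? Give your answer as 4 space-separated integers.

Answer: 0 0 0 13

Derivation:
Fragment 1: offset=7 data="EE" -> buffer=???????EE???? -> prefix_len=0
Fragment 2: offset=5 data="rV" -> buffer=?????rVEE???? -> prefix_len=0
Fragment 3: offset=9 data="pcCs" -> buffer=?????rVEEpcCs -> prefix_len=0
Fragment 4: offset=0 data="OCRrb" -> buffer=OCRrbrVEEpcCs -> prefix_len=13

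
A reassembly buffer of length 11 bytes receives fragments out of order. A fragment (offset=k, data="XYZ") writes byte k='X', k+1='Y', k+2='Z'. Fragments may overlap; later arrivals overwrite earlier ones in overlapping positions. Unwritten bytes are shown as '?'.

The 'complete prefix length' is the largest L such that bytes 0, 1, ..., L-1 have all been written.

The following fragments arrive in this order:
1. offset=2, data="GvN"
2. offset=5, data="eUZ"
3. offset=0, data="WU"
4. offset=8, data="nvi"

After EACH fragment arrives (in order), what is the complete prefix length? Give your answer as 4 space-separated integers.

Answer: 0 0 8 11

Derivation:
Fragment 1: offset=2 data="GvN" -> buffer=??GvN?????? -> prefix_len=0
Fragment 2: offset=5 data="eUZ" -> buffer=??GvNeUZ??? -> prefix_len=0
Fragment 3: offset=0 data="WU" -> buffer=WUGvNeUZ??? -> prefix_len=8
Fragment 4: offset=8 data="nvi" -> buffer=WUGvNeUZnvi -> prefix_len=11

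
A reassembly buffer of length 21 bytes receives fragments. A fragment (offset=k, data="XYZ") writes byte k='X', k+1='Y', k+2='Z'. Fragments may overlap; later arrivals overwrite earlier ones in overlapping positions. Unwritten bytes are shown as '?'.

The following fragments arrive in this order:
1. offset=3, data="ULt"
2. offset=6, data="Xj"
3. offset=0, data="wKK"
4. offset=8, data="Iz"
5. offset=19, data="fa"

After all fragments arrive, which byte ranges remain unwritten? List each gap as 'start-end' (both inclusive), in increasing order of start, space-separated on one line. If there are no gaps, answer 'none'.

Answer: 10-18

Derivation:
Fragment 1: offset=3 len=3
Fragment 2: offset=6 len=2
Fragment 3: offset=0 len=3
Fragment 4: offset=8 len=2
Fragment 5: offset=19 len=2
Gaps: 10-18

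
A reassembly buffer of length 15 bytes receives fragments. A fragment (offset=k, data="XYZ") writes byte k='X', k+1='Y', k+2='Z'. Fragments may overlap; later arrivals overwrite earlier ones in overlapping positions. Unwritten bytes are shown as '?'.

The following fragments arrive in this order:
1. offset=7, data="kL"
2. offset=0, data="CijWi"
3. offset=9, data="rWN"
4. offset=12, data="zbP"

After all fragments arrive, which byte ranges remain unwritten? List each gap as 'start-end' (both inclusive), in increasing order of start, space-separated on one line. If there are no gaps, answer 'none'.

Fragment 1: offset=7 len=2
Fragment 2: offset=0 len=5
Fragment 3: offset=9 len=3
Fragment 4: offset=12 len=3
Gaps: 5-6

Answer: 5-6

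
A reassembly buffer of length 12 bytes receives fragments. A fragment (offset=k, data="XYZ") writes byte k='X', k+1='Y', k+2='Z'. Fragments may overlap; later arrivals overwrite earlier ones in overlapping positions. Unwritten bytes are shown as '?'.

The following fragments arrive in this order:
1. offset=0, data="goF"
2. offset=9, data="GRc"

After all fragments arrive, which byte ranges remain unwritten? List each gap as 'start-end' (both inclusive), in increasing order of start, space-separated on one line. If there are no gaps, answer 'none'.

Answer: 3-8

Derivation:
Fragment 1: offset=0 len=3
Fragment 2: offset=9 len=3
Gaps: 3-8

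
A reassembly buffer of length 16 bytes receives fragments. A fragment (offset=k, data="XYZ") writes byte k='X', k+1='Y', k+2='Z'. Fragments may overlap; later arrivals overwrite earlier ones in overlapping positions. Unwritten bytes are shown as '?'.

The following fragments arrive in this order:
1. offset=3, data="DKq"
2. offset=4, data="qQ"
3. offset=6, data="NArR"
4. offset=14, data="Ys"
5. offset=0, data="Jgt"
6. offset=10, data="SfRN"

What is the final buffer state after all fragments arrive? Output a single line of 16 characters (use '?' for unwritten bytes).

Answer: JgtDqQNArRSfRNYs

Derivation:
Fragment 1: offset=3 data="DKq" -> buffer=???DKq??????????
Fragment 2: offset=4 data="qQ" -> buffer=???DqQ??????????
Fragment 3: offset=6 data="NArR" -> buffer=???DqQNArR??????
Fragment 4: offset=14 data="Ys" -> buffer=???DqQNArR????Ys
Fragment 5: offset=0 data="Jgt" -> buffer=JgtDqQNArR????Ys
Fragment 6: offset=10 data="SfRN" -> buffer=JgtDqQNArRSfRNYs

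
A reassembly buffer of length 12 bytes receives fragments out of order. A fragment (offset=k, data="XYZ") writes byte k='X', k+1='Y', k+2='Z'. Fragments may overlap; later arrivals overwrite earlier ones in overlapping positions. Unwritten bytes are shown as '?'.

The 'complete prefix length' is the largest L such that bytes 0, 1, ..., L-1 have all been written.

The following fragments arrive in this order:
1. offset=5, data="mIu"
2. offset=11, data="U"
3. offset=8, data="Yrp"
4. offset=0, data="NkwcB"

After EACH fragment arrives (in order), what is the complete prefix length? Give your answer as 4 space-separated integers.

Fragment 1: offset=5 data="mIu" -> buffer=?????mIu???? -> prefix_len=0
Fragment 2: offset=11 data="U" -> buffer=?????mIu???U -> prefix_len=0
Fragment 3: offset=8 data="Yrp" -> buffer=?????mIuYrpU -> prefix_len=0
Fragment 4: offset=0 data="NkwcB" -> buffer=NkwcBmIuYrpU -> prefix_len=12

Answer: 0 0 0 12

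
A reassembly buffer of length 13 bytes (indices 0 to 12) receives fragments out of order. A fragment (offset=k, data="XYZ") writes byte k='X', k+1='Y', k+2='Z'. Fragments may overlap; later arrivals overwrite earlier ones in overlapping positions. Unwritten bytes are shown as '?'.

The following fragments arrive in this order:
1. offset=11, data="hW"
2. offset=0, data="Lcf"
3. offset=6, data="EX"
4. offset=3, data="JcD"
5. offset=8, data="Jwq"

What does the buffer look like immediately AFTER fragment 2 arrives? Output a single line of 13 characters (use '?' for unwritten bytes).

Fragment 1: offset=11 data="hW" -> buffer=???????????hW
Fragment 2: offset=0 data="Lcf" -> buffer=Lcf????????hW

Answer: Lcf????????hW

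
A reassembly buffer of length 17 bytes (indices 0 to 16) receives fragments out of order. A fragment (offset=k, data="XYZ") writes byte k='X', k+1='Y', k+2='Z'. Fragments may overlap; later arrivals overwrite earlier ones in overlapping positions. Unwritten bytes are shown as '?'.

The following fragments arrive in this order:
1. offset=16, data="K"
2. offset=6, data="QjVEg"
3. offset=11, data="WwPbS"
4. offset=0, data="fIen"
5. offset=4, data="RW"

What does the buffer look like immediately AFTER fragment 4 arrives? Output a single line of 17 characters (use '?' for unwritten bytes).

Answer: fIen??QjVEgWwPbSK

Derivation:
Fragment 1: offset=16 data="K" -> buffer=????????????????K
Fragment 2: offset=6 data="QjVEg" -> buffer=??????QjVEg?????K
Fragment 3: offset=11 data="WwPbS" -> buffer=??????QjVEgWwPbSK
Fragment 4: offset=0 data="fIen" -> buffer=fIen??QjVEgWwPbSK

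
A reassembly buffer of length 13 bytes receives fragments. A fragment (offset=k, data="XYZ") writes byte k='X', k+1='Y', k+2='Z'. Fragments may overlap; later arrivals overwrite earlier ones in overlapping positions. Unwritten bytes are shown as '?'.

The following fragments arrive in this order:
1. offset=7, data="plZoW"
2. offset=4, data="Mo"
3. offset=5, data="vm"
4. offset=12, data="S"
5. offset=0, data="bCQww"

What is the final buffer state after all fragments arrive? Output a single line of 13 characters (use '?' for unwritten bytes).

Answer: bCQwwvmplZoWS

Derivation:
Fragment 1: offset=7 data="plZoW" -> buffer=???????plZoW?
Fragment 2: offset=4 data="Mo" -> buffer=????Mo?plZoW?
Fragment 3: offset=5 data="vm" -> buffer=????MvmplZoW?
Fragment 4: offset=12 data="S" -> buffer=????MvmplZoWS
Fragment 5: offset=0 data="bCQww" -> buffer=bCQwwvmplZoWS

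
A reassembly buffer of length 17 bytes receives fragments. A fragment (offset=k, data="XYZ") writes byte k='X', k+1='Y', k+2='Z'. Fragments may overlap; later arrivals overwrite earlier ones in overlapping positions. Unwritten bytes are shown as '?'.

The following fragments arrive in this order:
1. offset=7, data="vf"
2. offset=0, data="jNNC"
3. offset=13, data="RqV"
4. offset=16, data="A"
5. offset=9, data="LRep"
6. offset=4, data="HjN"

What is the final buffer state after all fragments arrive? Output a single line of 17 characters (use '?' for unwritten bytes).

Answer: jNNCHjNvfLRepRqVA

Derivation:
Fragment 1: offset=7 data="vf" -> buffer=???????vf????????
Fragment 2: offset=0 data="jNNC" -> buffer=jNNC???vf????????
Fragment 3: offset=13 data="RqV" -> buffer=jNNC???vf????RqV?
Fragment 4: offset=16 data="A" -> buffer=jNNC???vf????RqVA
Fragment 5: offset=9 data="LRep" -> buffer=jNNC???vfLRepRqVA
Fragment 6: offset=4 data="HjN" -> buffer=jNNCHjNvfLRepRqVA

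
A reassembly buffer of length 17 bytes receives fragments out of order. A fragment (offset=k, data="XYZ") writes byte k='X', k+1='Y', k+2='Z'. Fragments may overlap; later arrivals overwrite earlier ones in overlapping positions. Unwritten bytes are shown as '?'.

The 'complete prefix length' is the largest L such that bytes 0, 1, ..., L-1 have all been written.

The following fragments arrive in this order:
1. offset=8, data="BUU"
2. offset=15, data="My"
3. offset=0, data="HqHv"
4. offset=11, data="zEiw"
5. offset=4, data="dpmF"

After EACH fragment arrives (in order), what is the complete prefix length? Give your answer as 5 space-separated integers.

Fragment 1: offset=8 data="BUU" -> buffer=????????BUU?????? -> prefix_len=0
Fragment 2: offset=15 data="My" -> buffer=????????BUU????My -> prefix_len=0
Fragment 3: offset=0 data="HqHv" -> buffer=HqHv????BUU????My -> prefix_len=4
Fragment 4: offset=11 data="zEiw" -> buffer=HqHv????BUUzEiwMy -> prefix_len=4
Fragment 5: offset=4 data="dpmF" -> buffer=HqHvdpmFBUUzEiwMy -> prefix_len=17

Answer: 0 0 4 4 17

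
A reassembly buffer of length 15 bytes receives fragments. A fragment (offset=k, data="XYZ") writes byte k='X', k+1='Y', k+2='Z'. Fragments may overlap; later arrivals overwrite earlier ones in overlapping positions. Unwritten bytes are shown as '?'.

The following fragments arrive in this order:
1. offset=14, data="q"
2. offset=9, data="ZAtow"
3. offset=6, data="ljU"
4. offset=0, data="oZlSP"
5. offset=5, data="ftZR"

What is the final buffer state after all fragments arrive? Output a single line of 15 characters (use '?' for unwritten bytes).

Fragment 1: offset=14 data="q" -> buffer=??????????????q
Fragment 2: offset=9 data="ZAtow" -> buffer=?????????ZAtowq
Fragment 3: offset=6 data="ljU" -> buffer=??????ljUZAtowq
Fragment 4: offset=0 data="oZlSP" -> buffer=oZlSP?ljUZAtowq
Fragment 5: offset=5 data="ftZR" -> buffer=oZlSPftZRZAtowq

Answer: oZlSPftZRZAtowq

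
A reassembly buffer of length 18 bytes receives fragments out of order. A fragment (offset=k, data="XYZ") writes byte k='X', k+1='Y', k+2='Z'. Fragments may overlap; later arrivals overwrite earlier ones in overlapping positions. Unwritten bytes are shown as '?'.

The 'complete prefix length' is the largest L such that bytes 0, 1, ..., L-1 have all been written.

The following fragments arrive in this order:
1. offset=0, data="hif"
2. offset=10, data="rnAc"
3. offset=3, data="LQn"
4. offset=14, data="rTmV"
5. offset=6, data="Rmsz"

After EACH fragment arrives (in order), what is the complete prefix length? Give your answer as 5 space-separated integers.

Fragment 1: offset=0 data="hif" -> buffer=hif??????????????? -> prefix_len=3
Fragment 2: offset=10 data="rnAc" -> buffer=hif???????rnAc???? -> prefix_len=3
Fragment 3: offset=3 data="LQn" -> buffer=hifLQn????rnAc???? -> prefix_len=6
Fragment 4: offset=14 data="rTmV" -> buffer=hifLQn????rnAcrTmV -> prefix_len=6
Fragment 5: offset=6 data="Rmsz" -> buffer=hifLQnRmszrnAcrTmV -> prefix_len=18

Answer: 3 3 6 6 18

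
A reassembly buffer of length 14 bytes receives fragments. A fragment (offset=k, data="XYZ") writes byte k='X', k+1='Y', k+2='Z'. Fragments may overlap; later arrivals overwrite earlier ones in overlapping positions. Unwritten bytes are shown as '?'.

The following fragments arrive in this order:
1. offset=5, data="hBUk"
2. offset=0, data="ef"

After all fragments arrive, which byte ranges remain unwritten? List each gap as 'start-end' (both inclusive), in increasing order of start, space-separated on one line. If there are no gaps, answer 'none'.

Fragment 1: offset=5 len=4
Fragment 2: offset=0 len=2
Gaps: 2-4 9-13

Answer: 2-4 9-13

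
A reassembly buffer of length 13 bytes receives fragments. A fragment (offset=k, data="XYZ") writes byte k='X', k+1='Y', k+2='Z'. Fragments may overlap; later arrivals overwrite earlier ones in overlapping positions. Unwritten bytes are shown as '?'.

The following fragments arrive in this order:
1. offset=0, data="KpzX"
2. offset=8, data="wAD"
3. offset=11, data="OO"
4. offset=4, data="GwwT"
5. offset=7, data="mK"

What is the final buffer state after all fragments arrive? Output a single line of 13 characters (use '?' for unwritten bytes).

Answer: KpzXGwwmKADOO

Derivation:
Fragment 1: offset=0 data="KpzX" -> buffer=KpzX?????????
Fragment 2: offset=8 data="wAD" -> buffer=KpzX????wAD??
Fragment 3: offset=11 data="OO" -> buffer=KpzX????wADOO
Fragment 4: offset=4 data="GwwT" -> buffer=KpzXGwwTwADOO
Fragment 5: offset=7 data="mK" -> buffer=KpzXGwwmKADOO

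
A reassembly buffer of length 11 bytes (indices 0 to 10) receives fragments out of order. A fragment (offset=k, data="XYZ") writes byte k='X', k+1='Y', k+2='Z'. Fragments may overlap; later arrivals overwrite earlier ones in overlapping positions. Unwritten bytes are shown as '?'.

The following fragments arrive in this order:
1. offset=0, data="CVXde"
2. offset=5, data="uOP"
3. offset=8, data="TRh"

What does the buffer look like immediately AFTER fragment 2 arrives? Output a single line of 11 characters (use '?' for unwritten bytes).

Fragment 1: offset=0 data="CVXde" -> buffer=CVXde??????
Fragment 2: offset=5 data="uOP" -> buffer=CVXdeuOP???

Answer: CVXdeuOP???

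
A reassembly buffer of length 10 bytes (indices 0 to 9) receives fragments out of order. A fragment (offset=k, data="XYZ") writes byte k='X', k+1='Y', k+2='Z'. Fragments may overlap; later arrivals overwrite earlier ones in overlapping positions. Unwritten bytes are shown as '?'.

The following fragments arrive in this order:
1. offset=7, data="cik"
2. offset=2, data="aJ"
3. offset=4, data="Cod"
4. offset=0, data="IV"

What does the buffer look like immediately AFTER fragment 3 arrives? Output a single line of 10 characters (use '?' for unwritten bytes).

Answer: ??aJCodcik

Derivation:
Fragment 1: offset=7 data="cik" -> buffer=???????cik
Fragment 2: offset=2 data="aJ" -> buffer=??aJ???cik
Fragment 3: offset=4 data="Cod" -> buffer=??aJCodcik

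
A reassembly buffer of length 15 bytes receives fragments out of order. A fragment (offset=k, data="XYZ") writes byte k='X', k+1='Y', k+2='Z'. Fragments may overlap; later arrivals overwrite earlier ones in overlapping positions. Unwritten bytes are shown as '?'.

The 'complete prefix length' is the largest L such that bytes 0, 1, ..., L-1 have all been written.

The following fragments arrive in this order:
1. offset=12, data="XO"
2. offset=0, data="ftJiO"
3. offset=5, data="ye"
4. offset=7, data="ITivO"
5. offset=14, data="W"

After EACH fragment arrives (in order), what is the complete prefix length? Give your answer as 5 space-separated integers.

Answer: 0 5 7 14 15

Derivation:
Fragment 1: offset=12 data="XO" -> buffer=????????????XO? -> prefix_len=0
Fragment 2: offset=0 data="ftJiO" -> buffer=ftJiO???????XO? -> prefix_len=5
Fragment 3: offset=5 data="ye" -> buffer=ftJiOye?????XO? -> prefix_len=7
Fragment 4: offset=7 data="ITivO" -> buffer=ftJiOyeITivOXO? -> prefix_len=14
Fragment 5: offset=14 data="W" -> buffer=ftJiOyeITivOXOW -> prefix_len=15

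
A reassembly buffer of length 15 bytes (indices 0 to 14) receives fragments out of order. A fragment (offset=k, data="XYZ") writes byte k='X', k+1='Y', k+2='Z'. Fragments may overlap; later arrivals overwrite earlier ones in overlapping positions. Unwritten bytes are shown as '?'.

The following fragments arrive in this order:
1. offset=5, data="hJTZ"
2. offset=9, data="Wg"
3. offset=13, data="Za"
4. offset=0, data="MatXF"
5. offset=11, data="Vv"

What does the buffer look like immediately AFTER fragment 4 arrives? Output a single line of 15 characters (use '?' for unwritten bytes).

Answer: MatXFhJTZWg??Za

Derivation:
Fragment 1: offset=5 data="hJTZ" -> buffer=?????hJTZ??????
Fragment 2: offset=9 data="Wg" -> buffer=?????hJTZWg????
Fragment 3: offset=13 data="Za" -> buffer=?????hJTZWg??Za
Fragment 4: offset=0 data="MatXF" -> buffer=MatXFhJTZWg??Za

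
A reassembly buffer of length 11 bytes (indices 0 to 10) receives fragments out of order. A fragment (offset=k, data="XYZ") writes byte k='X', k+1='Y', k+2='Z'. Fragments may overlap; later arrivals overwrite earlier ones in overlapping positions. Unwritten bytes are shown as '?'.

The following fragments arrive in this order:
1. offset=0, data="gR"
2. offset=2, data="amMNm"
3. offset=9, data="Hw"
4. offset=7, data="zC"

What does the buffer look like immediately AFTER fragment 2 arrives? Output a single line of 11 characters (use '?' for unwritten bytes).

Fragment 1: offset=0 data="gR" -> buffer=gR?????????
Fragment 2: offset=2 data="amMNm" -> buffer=gRamMNm????

Answer: gRamMNm????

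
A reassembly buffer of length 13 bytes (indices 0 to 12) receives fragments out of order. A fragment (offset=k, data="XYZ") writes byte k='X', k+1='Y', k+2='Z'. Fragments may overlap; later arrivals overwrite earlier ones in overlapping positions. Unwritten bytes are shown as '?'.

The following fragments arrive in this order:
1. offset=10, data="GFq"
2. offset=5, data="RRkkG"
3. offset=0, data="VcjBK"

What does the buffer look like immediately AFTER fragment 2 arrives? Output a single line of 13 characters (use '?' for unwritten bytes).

Fragment 1: offset=10 data="GFq" -> buffer=??????????GFq
Fragment 2: offset=5 data="RRkkG" -> buffer=?????RRkkGGFq

Answer: ?????RRkkGGFq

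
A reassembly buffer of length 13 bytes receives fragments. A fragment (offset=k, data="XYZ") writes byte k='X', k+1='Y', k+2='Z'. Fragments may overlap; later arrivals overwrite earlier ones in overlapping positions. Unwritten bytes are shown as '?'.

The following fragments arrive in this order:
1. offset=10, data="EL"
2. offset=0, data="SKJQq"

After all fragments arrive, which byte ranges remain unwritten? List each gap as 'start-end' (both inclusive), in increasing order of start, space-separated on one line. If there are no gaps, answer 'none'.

Answer: 5-9 12-12

Derivation:
Fragment 1: offset=10 len=2
Fragment 2: offset=0 len=5
Gaps: 5-9 12-12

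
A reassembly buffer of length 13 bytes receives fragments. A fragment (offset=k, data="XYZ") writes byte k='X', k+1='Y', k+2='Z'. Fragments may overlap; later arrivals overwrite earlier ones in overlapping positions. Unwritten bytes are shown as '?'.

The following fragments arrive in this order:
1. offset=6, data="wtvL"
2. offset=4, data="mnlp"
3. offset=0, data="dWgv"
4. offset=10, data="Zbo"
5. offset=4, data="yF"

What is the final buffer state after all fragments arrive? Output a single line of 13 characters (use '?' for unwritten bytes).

Fragment 1: offset=6 data="wtvL" -> buffer=??????wtvL???
Fragment 2: offset=4 data="mnlp" -> buffer=????mnlpvL???
Fragment 3: offset=0 data="dWgv" -> buffer=dWgvmnlpvL???
Fragment 4: offset=10 data="Zbo" -> buffer=dWgvmnlpvLZbo
Fragment 5: offset=4 data="yF" -> buffer=dWgvyFlpvLZbo

Answer: dWgvyFlpvLZbo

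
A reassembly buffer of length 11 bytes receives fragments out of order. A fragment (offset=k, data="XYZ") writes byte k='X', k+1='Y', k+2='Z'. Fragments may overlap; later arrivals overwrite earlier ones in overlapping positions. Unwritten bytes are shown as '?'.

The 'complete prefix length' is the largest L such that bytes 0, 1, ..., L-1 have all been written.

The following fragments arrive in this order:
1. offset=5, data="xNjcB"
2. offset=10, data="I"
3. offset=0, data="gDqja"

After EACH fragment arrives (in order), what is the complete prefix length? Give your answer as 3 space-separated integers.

Fragment 1: offset=5 data="xNjcB" -> buffer=?????xNjcB? -> prefix_len=0
Fragment 2: offset=10 data="I" -> buffer=?????xNjcBI -> prefix_len=0
Fragment 3: offset=0 data="gDqja" -> buffer=gDqjaxNjcBI -> prefix_len=11

Answer: 0 0 11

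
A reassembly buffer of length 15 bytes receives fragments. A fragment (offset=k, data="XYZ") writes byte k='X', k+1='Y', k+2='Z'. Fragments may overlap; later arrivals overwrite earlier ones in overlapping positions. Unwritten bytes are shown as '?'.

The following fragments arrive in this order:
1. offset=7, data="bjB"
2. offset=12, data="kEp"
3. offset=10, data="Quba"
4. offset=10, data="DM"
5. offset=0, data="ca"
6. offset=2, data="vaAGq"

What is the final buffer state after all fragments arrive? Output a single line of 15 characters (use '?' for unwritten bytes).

Answer: cavaAGqbjBDMbap

Derivation:
Fragment 1: offset=7 data="bjB" -> buffer=???????bjB?????
Fragment 2: offset=12 data="kEp" -> buffer=???????bjB??kEp
Fragment 3: offset=10 data="Quba" -> buffer=???????bjBQubap
Fragment 4: offset=10 data="DM" -> buffer=???????bjBDMbap
Fragment 5: offset=0 data="ca" -> buffer=ca?????bjBDMbap
Fragment 6: offset=2 data="vaAGq" -> buffer=cavaAGqbjBDMbap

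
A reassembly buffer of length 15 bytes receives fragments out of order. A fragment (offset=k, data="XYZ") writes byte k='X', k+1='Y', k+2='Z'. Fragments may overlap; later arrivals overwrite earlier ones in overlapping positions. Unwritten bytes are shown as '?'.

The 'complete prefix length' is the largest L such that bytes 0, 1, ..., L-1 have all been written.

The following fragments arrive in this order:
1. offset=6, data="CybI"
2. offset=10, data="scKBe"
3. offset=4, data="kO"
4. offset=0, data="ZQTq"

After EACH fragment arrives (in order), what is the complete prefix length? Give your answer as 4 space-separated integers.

Answer: 0 0 0 15

Derivation:
Fragment 1: offset=6 data="CybI" -> buffer=??????CybI????? -> prefix_len=0
Fragment 2: offset=10 data="scKBe" -> buffer=??????CybIscKBe -> prefix_len=0
Fragment 3: offset=4 data="kO" -> buffer=????kOCybIscKBe -> prefix_len=0
Fragment 4: offset=0 data="ZQTq" -> buffer=ZQTqkOCybIscKBe -> prefix_len=15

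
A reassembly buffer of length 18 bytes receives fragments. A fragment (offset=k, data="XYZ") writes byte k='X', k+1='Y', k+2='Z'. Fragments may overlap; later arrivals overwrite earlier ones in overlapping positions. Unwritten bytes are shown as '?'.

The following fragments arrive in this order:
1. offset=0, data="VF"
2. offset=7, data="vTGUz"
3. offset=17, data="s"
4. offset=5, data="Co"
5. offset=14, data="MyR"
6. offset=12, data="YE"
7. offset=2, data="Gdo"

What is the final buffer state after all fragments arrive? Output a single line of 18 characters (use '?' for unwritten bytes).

Fragment 1: offset=0 data="VF" -> buffer=VF????????????????
Fragment 2: offset=7 data="vTGUz" -> buffer=VF?????vTGUz??????
Fragment 3: offset=17 data="s" -> buffer=VF?????vTGUz?????s
Fragment 4: offset=5 data="Co" -> buffer=VF???CovTGUz?????s
Fragment 5: offset=14 data="MyR" -> buffer=VF???CovTGUz??MyRs
Fragment 6: offset=12 data="YE" -> buffer=VF???CovTGUzYEMyRs
Fragment 7: offset=2 data="Gdo" -> buffer=VFGdoCovTGUzYEMyRs

Answer: VFGdoCovTGUzYEMyRs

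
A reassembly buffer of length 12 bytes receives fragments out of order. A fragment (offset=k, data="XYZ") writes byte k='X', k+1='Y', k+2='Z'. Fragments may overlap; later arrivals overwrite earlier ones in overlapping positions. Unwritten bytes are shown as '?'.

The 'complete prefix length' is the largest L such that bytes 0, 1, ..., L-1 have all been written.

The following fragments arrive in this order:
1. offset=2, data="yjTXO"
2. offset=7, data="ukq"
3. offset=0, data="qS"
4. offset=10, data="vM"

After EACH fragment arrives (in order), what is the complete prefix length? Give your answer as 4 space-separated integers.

Answer: 0 0 10 12

Derivation:
Fragment 1: offset=2 data="yjTXO" -> buffer=??yjTXO????? -> prefix_len=0
Fragment 2: offset=7 data="ukq" -> buffer=??yjTXOukq?? -> prefix_len=0
Fragment 3: offset=0 data="qS" -> buffer=qSyjTXOukq?? -> prefix_len=10
Fragment 4: offset=10 data="vM" -> buffer=qSyjTXOukqvM -> prefix_len=12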